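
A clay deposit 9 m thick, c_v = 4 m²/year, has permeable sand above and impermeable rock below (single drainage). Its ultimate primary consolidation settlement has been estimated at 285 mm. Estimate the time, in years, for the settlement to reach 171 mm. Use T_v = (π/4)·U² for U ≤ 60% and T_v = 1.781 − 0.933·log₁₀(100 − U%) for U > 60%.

Drainage path length: H_d = H = 9 m (single drainage).
U = S(t)/S_ult = 171/285 = 0.6.
U ≤ 60%: T_v = (π/4)·U² = (π/4)×0.6² = 0.28274.
t = T_v·H_d²/c_v = 0.28274×9²/4 = 5.725 years.

t ≈ 5.73 years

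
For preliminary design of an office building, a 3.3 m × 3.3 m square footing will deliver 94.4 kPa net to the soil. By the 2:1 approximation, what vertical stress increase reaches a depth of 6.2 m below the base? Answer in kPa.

By the 2:1 method the load spreads at 1 horizontal : 2 vertical, so at depth z the loaded area has grown by z in each plan dimension:
Δσ = qBL/((B+z)(L+z)) = 94.4×3.3×3.3/((3.3+6.2)(3.3+6.2)) = 11.391 kPa

Δσ_z ≈ 11.4 kPa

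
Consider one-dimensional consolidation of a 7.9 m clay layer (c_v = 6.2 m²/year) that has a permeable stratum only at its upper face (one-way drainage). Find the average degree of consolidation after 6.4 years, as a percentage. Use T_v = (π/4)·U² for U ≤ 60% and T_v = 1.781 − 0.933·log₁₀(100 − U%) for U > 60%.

Drainage path length: H_d = H = 7.9 m (single drainage).
T_v = c_v·t/H_d² = 6.2×6.4/7.9² = 0.6358.
T_v = 0.6358 corresponds to the U > 60% branch:
U = 1 − 10^((1.781 − T_v)/0.933)/100 = 0.8312

U ≈ 83.1 %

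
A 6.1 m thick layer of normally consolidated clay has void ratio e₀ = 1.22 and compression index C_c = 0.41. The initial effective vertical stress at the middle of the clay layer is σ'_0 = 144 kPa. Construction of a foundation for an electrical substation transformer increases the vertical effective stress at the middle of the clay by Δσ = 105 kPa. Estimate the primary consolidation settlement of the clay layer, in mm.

Final effective stress: σ'_f = σ'_0 + Δσ = 144 + 105 = 249 kPa.
Normally consolidated clay, so the full stress increment lies on the virgin compression line:
S_c = C_c·H/(1+e₀)·log₁₀(σ'_f/σ'_0) = 0.41×6.1/(1+1.22)×log₁₀(249/144)
    = 1.1266 × 0.23784 = 0.268 m

S_c ≈ 268 mm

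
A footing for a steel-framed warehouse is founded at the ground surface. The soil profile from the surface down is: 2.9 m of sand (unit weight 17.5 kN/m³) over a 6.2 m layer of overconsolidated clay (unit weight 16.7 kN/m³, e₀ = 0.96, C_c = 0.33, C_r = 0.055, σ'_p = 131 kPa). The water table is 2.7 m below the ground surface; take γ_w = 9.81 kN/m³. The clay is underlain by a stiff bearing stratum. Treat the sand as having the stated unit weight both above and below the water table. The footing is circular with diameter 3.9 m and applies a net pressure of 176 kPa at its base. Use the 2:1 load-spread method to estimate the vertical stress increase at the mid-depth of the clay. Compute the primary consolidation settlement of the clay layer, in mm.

Mid-depth of clay below the ground surface: z = 2.9 + 6.2/2 = 6 m.
Total vertical stress at mid-clay: σ_v = 17.5×2.9 + 16.7×3.1 = 102.52 kPa.
Pore pressure: u = 9.81×(6 − 2.7) = 32.373 kPa.
Initial effective stress: σ'_0 = σ_v − u = 102.52 − 32.373 = 70.147 kPa.
Stress increase at mid-clay by the 2:1 spreading method:
Δσ ≈ qD²/(D+z)² = 176×3.9²/(3.9+6)² = 27.313 kPa
Final effective stress: σ'_f = 70.147 + 27.313 = 97.46 kPa.
σ'_f = 97.46 ≤ σ'_p = 131 kPa, so the clay remains overconsolidated and only the recompression index applies:
S_c = C_r·H/(1+e₀)·log₁₀(σ'_f/σ'_0) = 0.055×6.2/1.96×log₁₀(97.46/70.147)
    = 0.17398 × 0.14282 = 0.02485 m

S_c ≈ 24.8 mm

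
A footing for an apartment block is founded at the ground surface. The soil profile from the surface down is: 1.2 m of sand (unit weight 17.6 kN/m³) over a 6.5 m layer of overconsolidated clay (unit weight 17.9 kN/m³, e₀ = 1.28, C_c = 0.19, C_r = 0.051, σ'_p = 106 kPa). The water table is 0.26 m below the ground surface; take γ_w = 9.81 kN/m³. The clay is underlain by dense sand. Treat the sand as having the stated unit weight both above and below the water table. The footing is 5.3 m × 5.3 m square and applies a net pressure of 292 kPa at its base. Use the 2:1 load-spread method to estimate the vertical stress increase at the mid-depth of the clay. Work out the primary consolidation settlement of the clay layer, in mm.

S_c ≈ 102 mm

Mid-depth of clay below the ground surface: z = 1.2 + 6.5/2 = 4.45 m.
Total vertical stress at mid-clay: σ_v = 17.6×1.2 + 17.9×3.25 = 79.295 kPa.
Pore pressure: u = 9.81×(4.45 − 0.26) = 41.104 kPa.
Initial effective stress: σ'_0 = σ_v − u = 79.295 − 41.104 = 38.191 kPa.
Stress increase at mid-clay by the 2:1 spreading method:
Δσ = qBL/((B+z)(L+z)) = 292×5.3×5.3/((5.3+4.45)(5.3+4.45)) = 86.283 kPa
Final effective stress: σ'_f = 38.191 + 86.283 = 124.47 kPa.
σ'_f = 124.47 > σ'_p = 106 kPa, so the stress path crosses the preconsolidation pressure — recompression up to σ'_p, then virgin compression beyond:
S_c = H/(1+e₀)·[C_r·log₁₀(σ'_p/σ'_0) + C_c·log₁₀(σ'_f/σ'_p)]
    = 6.5/2.28 × [0.051×log₁₀(106/38.191) + 0.19×log₁₀(124.47/106)]
    = 2.8509 × [0.022611 + 0.013254] = 0.1022 m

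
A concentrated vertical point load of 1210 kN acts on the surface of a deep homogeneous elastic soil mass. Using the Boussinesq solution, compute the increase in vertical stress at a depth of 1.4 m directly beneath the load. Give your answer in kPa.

Δσ_z ≈ 295 kPa

Boussinesq vertical stress below a point load on an elastic half-space:
Δσ_z = 3P/(2πz²) · [1 + (r/z)²]^(−5/2)
r/z = 0/1.4 = 0; [1+(r/z)²]^(−5/2) = 1.
Δσ_z = 3×1210/(2π×1.4²) × 1 = 294.76 × 1 = 294.8 kPa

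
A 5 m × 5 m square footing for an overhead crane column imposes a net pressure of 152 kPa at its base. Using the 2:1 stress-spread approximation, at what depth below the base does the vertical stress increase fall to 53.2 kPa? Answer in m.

2:1 spreading — at depth z the loaded area has grown by z in each plan dimension:
qB²/(B+z)² = Δσ_z ⇒ z = B(√(q/Δσ_z) − 1) = 5×(√(152/53.2) − 1) = 3.452 m

z ≈ 3.45 m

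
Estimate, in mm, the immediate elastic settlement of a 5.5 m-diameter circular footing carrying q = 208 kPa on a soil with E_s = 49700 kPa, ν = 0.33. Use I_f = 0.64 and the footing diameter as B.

S_e ≈ 13.1 mm

Immediate (elastic) settlement: S_e = q·B·(1−ν²)/E_s · I_f.
S_e = 208 × 5.5 × (1 − 0.33²) / 49700 × 0.64
    = 208 × 5.5 × 0.8911 / 49700 × 0.64
    = 0.01313 m = 13.13 mm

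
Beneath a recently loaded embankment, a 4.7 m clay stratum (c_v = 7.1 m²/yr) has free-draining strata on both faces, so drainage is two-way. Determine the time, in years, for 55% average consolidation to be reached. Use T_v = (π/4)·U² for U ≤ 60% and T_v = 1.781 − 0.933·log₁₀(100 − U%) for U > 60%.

t ≈ 0.185 years

Drainage path length: H_d = H/2 = 2.35 m (double drainage).
U ≤ 60%: T_v = (π/4)·U² = (π/4)×0.55² = 0.23758.
t = T_v·H_d²/c_v = 0.23758×2.35²/7.1 = 0.1848 years.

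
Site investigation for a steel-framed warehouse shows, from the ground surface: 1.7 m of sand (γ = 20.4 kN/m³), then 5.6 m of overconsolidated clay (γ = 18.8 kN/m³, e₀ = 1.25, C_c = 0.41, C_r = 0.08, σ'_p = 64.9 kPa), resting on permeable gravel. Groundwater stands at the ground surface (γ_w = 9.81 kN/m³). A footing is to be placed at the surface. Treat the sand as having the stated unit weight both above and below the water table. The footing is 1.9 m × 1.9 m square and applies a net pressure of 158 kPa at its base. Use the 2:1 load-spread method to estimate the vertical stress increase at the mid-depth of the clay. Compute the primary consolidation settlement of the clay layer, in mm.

S_c ≈ 24.2 mm

Mid-depth of clay below the ground surface: z = 1.7 + 5.6/2 = 4.5 m.
Total vertical stress at mid-clay: σ_v = 20.4×1.7 + 18.8×2.8 = 87.32 kPa.
Pore pressure: u = 9.81×(4.5 − 0) = 44.145 kPa.
Initial effective stress: σ'_0 = σ_v − u = 87.32 − 44.145 = 43.175 kPa.
Stress increase at mid-clay by the 2:1 spreading method:
Δσ = qBL/((B+z)(L+z)) = 158×1.9×1.9/((1.9+4.5)(1.9+4.5)) = 13.925 kPa
Final effective stress: σ'_f = 43.175 + 13.925 = 57.1 kPa.
σ'_f = 57.1 ≤ σ'_p = 64.9 kPa, so the clay remains overconsolidated and only the recompression index applies:
S_c = C_r·H/(1+e₀)·log₁₀(σ'_f/σ'_0) = 0.08×5.6/2.25×log₁₀(57.1/43.175)
    = 0.19911 × 0.1214 = 0.02417 m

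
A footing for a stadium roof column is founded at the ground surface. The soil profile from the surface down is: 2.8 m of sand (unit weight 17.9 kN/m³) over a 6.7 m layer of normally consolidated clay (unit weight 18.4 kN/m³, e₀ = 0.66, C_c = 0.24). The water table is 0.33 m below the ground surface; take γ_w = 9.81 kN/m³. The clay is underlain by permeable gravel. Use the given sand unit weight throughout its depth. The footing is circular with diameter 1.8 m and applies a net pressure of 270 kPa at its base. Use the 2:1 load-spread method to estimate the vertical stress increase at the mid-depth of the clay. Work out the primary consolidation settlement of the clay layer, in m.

S_c ≈ 0.0949 m

Mid-depth of clay below the ground surface: z = 2.8 + 6.7/2 = 6.15 m.
Total vertical stress at mid-clay: σ_v = 17.9×2.8 + 18.4×3.35 = 111.76 kPa.
Pore pressure: u = 9.81×(6.15 − 0.33) = 57.094 kPa.
Initial effective stress: σ'_0 = σ_v − u = 111.76 − 57.094 = 54.666 kPa.
Stress increase at mid-clay by the 2:1 spreading method:
Δσ ≈ qD²/(D+z)² = 270×1.8²/(1.8+6.15)² = 13.841 kPa
Final effective stress: σ'_f = σ'_0 + Δσ = 54.666 + 13.841 = 68.507 kPa.
Normally consolidated clay, so the full stress increment lies on the virgin compression line:
S_c = C_c·H/(1+e₀)·log₁₀(σ'_f/σ'_0) = 0.24×6.7/(1+0.66)×log₁₀(68.507/54.666)
    = 0.96867 × 0.098018 = 0.09495 m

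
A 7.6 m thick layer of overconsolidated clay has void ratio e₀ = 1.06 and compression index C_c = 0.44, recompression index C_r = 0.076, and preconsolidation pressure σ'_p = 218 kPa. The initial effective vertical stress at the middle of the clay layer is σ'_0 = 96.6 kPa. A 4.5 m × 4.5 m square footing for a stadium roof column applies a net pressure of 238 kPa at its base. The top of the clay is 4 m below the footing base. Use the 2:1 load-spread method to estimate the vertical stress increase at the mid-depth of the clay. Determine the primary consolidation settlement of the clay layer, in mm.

S_c ≈ 34.7 mm

Mid-depth of clay below the footing base: z = 4 + 7.6/2 = 7.8 m.
Stress increase at mid-clay by the 2:1 spreading method:
Δσ = qBL/((B+z)(L+z)) = 238×4.5×4.5/((4.5+7.8)(4.5+7.8)) = 31.856 kPa
Final effective stress: σ'_f = 96.6 + 31.856 = 128.46 kPa.
σ'_f = 128.46 ≤ σ'_p = 218 kPa, so the clay remains overconsolidated and only the recompression index applies:
S_c = C_r·H/(1+e₀)·log₁₀(σ'_f/σ'_0) = 0.076×7.6/2.06×log₁₀(128.46/96.6)
    = 0.28039 × 0.12379 = 0.03471 m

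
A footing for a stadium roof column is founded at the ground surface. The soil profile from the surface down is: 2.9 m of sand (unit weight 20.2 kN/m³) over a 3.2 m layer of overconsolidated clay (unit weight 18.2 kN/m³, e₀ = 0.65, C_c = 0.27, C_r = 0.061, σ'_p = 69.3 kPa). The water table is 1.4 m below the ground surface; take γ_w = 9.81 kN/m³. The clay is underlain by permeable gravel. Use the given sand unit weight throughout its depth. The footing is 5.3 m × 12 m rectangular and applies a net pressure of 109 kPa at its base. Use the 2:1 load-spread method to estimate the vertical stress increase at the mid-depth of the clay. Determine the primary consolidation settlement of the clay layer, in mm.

S_c ≈ 93.5 mm

Mid-depth of clay below the ground surface: z = 2.9 + 3.2/2 = 4.5 m.
Total vertical stress at mid-clay: σ_v = 20.2×2.9 + 18.2×1.6 = 87.7 kPa.
Pore pressure: u = 9.81×(4.5 − 1.4) = 30.411 kPa.
Initial effective stress: σ'_0 = σ_v − u = 87.7 − 30.411 = 57.289 kPa.
Stress increase at mid-clay by the 2:1 spreading method:
Δσ = qBL/((B+z)(L+z)) = 109×5.3×12/((5.3+4.5)(12+4.5)) = 42.872 kPa
Final effective stress: σ'_f = 57.289 + 42.872 = 100.16 kPa.
σ'_f = 100.16 > σ'_p = 69.3 kPa, so the stress path crosses the preconsolidation pressure — recompression up to σ'_p, then virgin compression beyond:
S_c = H/(1+e₀)·[C_r·log₁₀(σ'_p/σ'_0) + C_c·log₁₀(σ'_f/σ'_p)]
    = 3.2/1.65 × [0.061×log₁₀(69.3/57.289) + 0.27×log₁₀(100.16/69.3)]
    = 1.9394 × [0.0050424 + 0.043189] = 0.09354 m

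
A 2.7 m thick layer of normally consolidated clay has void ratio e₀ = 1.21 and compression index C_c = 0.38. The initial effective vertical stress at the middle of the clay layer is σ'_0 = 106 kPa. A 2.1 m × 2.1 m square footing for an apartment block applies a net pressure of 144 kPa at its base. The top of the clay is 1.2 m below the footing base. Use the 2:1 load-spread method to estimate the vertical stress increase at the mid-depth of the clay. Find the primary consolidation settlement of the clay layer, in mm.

Mid-depth of clay below the footing base: z = 1.2 + 2.7/2 = 2.55 m.
Stress increase at mid-clay by the 2:1 spreading method:
Δσ = qBL/((B+z)(L+z)) = 144×2.1×2.1/((2.1+2.55)(2.1+2.55)) = 29.369 kPa
Final effective stress: σ'_f = σ'_0 + Δσ = 106 + 29.369 = 135.37 kPa.
Normally consolidated clay, so the full stress increment lies on the virgin compression line:
S_c = C_c·H/(1+e₀)·log₁₀(σ'_f/σ'_0) = 0.38×2.7/(1+1.21)×log₁₀(135.37/106)
    = 0.46425 × 0.10622 = 0.04931 m

S_c ≈ 49.3 mm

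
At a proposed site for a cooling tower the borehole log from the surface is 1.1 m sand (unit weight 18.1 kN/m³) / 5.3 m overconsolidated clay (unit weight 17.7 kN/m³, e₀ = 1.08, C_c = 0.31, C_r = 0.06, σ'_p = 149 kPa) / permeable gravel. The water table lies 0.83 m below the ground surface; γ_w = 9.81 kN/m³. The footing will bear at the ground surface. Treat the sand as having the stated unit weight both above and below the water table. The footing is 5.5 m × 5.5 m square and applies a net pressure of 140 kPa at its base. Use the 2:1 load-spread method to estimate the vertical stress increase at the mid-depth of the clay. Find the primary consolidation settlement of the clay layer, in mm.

Mid-depth of clay below the ground surface: z = 1.1 + 5.3/2 = 3.75 m.
Total vertical stress at mid-clay: σ_v = 18.1×1.1 + 17.7×2.65 = 66.815 kPa.
Pore pressure: u = 9.81×(3.75 − 0.83) = 28.645 kPa.
Initial effective stress: σ'_0 = σ_v − u = 66.815 − 28.645 = 38.17 kPa.
Stress increase at mid-clay by the 2:1 spreading method:
Δσ = qBL/((B+z)(L+z)) = 140×5.5×5.5/((5.5+3.75)(5.5+3.75)) = 49.496 kPa
Final effective stress: σ'_f = 38.17 + 49.496 = 87.666 kPa.
σ'_f = 87.666 ≤ σ'_p = 149 kPa, so the clay remains overconsolidated and only the recompression index applies:
S_c = C_r·H/(1+e₀)·log₁₀(σ'_f/σ'_0) = 0.06×5.3/2.08×log₁₀(87.666/38.17)
    = 0.15289 × 0.36111 = 0.05521 m

S_c ≈ 55.2 mm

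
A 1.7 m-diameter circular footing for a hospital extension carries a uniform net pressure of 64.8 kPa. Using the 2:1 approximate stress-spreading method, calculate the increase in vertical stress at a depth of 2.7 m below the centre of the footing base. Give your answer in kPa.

Δσ_z ≈ 9.67 kPa

By the 2:1 method the load spreads at 1 horizontal : 2 vertical, so at depth z the loaded area has grown by z in each plan dimension:
Δσ ≈ qD²/(D+z)² = 64.8×1.7²/(1.7+2.7)² = 9.6731 kPa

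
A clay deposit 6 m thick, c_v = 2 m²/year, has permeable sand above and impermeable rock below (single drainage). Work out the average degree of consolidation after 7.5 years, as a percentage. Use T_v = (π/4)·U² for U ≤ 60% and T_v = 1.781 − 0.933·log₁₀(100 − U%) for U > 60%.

Drainage path length: H_d = H = 6 m (single drainage).
T_v = c_v·t/H_d² = 2×7.5/6² = 0.41667.
T_v = 0.41667 corresponds to the U > 60% branch:
U = 1 − 10^((1.781 − T_v)/0.933)/100 = 0.7101

U ≈ 71 %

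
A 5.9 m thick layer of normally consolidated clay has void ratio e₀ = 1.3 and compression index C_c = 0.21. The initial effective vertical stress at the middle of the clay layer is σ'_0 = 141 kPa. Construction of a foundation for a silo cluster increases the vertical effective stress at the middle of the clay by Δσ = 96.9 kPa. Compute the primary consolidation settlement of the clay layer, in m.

Final effective stress: σ'_f = σ'_0 + Δσ = 141 + 96.9 = 237.9 kPa.
Normally consolidated clay, so the full stress increment lies on the virgin compression line:
S_c = C_c·H/(1+e₀)·log₁₀(σ'_f/σ'_0) = 0.21×5.9/(1+1.3)×log₁₀(237.9/141)
    = 0.5387 × 0.22718 = 0.1224 m

S_c ≈ 0.122 m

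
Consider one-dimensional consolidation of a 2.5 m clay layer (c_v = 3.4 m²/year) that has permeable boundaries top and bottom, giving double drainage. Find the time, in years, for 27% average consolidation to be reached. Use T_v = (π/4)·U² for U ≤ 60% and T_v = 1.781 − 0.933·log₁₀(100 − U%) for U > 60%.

t ≈ 0.0263 years

Drainage path length: H_d = H/2 = 1.25 m (double drainage).
U ≤ 60%: T_v = (π/4)·U² = (π/4)×0.27² = 0.057256.
t = T_v·H_d²/c_v = 0.057256×1.25²/3.4 = 0.02631 years.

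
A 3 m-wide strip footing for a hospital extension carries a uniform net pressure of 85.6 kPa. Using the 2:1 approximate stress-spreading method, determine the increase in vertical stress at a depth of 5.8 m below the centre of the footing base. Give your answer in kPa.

By the 2:1 method the load spreads at 1 horizontal : 2 vertical, so at depth z the loaded area has grown by z in each plan dimension:
Δσ = qB/(B+z) = 85.6×3/(3+5.8) = 29.182 kPa

Δσ_z ≈ 29.2 kPa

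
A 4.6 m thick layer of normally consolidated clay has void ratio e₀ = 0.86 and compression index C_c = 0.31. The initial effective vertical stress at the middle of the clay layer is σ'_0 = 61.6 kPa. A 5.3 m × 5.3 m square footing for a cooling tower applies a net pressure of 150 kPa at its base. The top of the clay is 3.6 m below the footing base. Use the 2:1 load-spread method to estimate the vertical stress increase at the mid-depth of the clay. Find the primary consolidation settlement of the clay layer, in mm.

S_c ≈ 145 mm

Mid-depth of clay below the footing base: z = 3.6 + 4.6/2 = 5.9 m.
Stress increase at mid-clay by the 2:1 spreading method:
Δσ = qBL/((B+z)(L+z)) = 150×5.3×5.3/((5.3+5.9)(5.3+5.9)) = 33.59 kPa
Final effective stress: σ'_f = σ'_0 + Δσ = 61.6 + 33.59 = 95.19 kPa.
Normally consolidated clay, so the full stress increment lies on the virgin compression line:
S_c = C_c·H/(1+e₀)·log₁₀(σ'_f/σ'_0) = 0.31×4.6/(1+0.86)×log₁₀(95.19/61.6)
    = 0.76667 × 0.18901 = 0.1449 m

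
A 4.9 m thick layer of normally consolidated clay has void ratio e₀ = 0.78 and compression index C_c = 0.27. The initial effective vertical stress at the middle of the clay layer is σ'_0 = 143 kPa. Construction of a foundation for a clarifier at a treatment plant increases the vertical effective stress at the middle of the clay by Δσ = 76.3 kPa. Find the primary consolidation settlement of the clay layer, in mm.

S_c ≈ 138 mm

Final effective stress: σ'_f = σ'_0 + Δσ = 143 + 76.3 = 219.3 kPa.
Normally consolidated clay, so the full stress increment lies on the virgin compression line:
S_c = C_c·H/(1+e₀)·log₁₀(σ'_f/σ'_0) = 0.27×4.9/(1+0.78)×log₁₀(219.3/143)
    = 0.74326 × 0.1857 = 0.138 m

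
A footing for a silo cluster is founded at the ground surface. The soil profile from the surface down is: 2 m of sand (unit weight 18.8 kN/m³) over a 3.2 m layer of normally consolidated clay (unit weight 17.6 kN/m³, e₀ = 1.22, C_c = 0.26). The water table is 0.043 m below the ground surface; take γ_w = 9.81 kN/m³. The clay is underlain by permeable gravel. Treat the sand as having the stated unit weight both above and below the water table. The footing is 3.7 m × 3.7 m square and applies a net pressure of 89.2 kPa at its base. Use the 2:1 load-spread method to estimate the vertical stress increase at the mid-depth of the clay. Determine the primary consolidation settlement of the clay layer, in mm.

S_c ≈ 90.4 mm

Mid-depth of clay below the ground surface: z = 2 + 3.2/2 = 3.6 m.
Total vertical stress at mid-clay: σ_v = 18.8×2 + 17.6×1.6 = 65.76 kPa.
Pore pressure: u = 9.81×(3.6 − 0.043) = 34.894 kPa.
Initial effective stress: σ'_0 = σ_v − u = 65.76 − 34.894 = 30.866 kPa.
Stress increase at mid-clay by the 2:1 spreading method:
Δσ = qBL/((B+z)(L+z)) = 89.2×3.7×3.7/((3.7+3.6)(3.7+3.6)) = 22.915 kPa
Final effective stress: σ'_f = σ'_0 + Δσ = 30.866 + 22.915 = 53.781 kPa.
Normally consolidated clay, so the full stress increment lies on the virgin compression line:
S_c = C_c·H/(1+e₀)·log₁₀(σ'_f/σ'_0) = 0.26×3.2/(1+1.22)×log₁₀(53.781/30.866)
    = 0.37477 × 0.24115 = 0.09038 m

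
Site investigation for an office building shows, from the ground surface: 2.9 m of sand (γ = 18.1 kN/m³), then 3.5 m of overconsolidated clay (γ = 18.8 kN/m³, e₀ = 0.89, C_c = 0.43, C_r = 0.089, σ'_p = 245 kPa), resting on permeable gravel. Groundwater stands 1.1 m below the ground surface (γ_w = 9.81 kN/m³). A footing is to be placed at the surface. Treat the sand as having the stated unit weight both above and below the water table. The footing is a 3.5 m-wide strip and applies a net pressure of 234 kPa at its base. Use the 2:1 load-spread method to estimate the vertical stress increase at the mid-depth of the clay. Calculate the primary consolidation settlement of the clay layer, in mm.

Mid-depth of clay below the ground surface: z = 2.9 + 3.5/2 = 4.65 m.
Total vertical stress at mid-clay: σ_v = 18.1×2.9 + 18.8×1.75 = 85.39 kPa.
Pore pressure: u = 9.81×(4.65 − 1.1) = 34.825 kPa.
Initial effective stress: σ'_0 = σ_v − u = 85.39 − 34.825 = 50.565 kPa.
Stress increase at mid-clay by the 2:1 spreading method:
Δσ = qB/(B+z) = 234×3.5/(3.5+4.65) = 100.49 kPa
Final effective stress: σ'_f = 50.565 + 100.49 = 151.06 kPa.
σ'_f = 151.06 ≤ σ'_p = 245 kPa, so the clay remains overconsolidated and only the recompression index applies:
S_c = C_r·H/(1+e₀)·log₁₀(σ'_f/σ'_0) = 0.089×3.5/1.89×log₁₀(151.06/50.565)
    = 0.16482 × 0.4753 = 0.07834 m

S_c ≈ 78.3 mm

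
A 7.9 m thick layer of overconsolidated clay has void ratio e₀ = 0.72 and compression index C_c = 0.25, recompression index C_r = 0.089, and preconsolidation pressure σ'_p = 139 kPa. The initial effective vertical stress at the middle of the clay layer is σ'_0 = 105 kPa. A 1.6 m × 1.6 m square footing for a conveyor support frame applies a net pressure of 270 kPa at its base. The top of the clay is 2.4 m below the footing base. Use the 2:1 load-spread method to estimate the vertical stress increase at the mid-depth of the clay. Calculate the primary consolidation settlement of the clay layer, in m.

Mid-depth of clay below the footing base: z = 2.4 + 7.9/2 = 6.35 m.
Stress increase at mid-clay by the 2:1 spreading method:
Δσ = qBL/((B+z)(L+z)) = 270×1.6×1.6/((1.6+6.35)(1.6+6.35)) = 10.936 kPa
Final effective stress: σ'_f = 105 + 10.936 = 115.94 kPa.
σ'_f = 115.94 ≤ σ'_p = 139 kPa, so the clay remains overconsolidated and only the recompression index applies:
S_c = C_r·H/(1+e₀)·log₁₀(σ'_f/σ'_0) = 0.089×7.9/1.72×log₁₀(115.94/105)
    = 0.40878 × 0.043044 = 0.0176 m

S_c ≈ 0.0176 m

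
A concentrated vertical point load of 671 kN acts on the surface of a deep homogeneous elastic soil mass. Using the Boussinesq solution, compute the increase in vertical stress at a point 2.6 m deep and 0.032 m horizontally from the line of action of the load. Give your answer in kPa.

Boussinesq vertical stress below a point load on an elastic half-space:
Δσ_z = 3P/(2πz²) · [1 + (r/z)²]^(−5/2)
r/z = 0.032/2.6 = 0.012308; [1+(r/z)²]^(−5/2) = 0.99962.
Δσ_z = 3×671/(2π×2.6²) × 0.99962 = 47.393 × 0.99962 = 47.37 kPa

Δσ_z ≈ 47.4 kPa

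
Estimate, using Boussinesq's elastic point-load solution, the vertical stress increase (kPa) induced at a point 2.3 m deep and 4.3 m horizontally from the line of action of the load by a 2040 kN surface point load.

Δσ_z ≈ 4.3 kPa

Boussinesq vertical stress below a point load on an elastic half-space:
Δσ_z = 3P/(2πz²) · [1 + (r/z)²]^(−5/2)
r/z = 4.3/2.3 = 1.8696; [1+(r/z)²]^(−5/2) = 0.02334.
Δσ_z = 3×2040/(2π×2.3²) × 0.02334 = 184.13 × 0.02334 = 4.298 kPa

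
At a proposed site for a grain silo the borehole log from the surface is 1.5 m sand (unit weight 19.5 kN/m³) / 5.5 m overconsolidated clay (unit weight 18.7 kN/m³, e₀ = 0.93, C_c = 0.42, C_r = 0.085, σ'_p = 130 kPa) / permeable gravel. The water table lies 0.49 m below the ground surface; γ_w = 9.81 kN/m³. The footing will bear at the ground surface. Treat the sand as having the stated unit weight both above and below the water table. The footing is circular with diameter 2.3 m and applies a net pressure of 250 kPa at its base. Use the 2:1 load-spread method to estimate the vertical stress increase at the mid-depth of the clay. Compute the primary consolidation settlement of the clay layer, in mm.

S_c ≈ 56.1 mm

Mid-depth of clay below the ground surface: z = 1.5 + 5.5/2 = 4.25 m.
Total vertical stress at mid-clay: σ_v = 19.5×1.5 + 18.7×2.75 = 80.675 kPa.
Pore pressure: u = 9.81×(4.25 − 0.49) = 36.886 kPa.
Initial effective stress: σ'_0 = σ_v − u = 80.675 − 36.886 = 43.789 kPa.
Stress increase at mid-clay by the 2:1 spreading method:
Δσ ≈ qD²/(D+z)² = 250×2.3²/(2.3+4.25)² = 30.826 kPa
Final effective stress: σ'_f = 43.789 + 30.826 = 74.615 kPa.
σ'_f = 74.615 ≤ σ'_p = 130 kPa, so the clay remains overconsolidated and only the recompression index applies:
S_c = C_r·H/(1+e₀)·log₁₀(σ'_f/σ'_0) = 0.085×5.5/1.93×log₁₀(74.615/43.789)
    = 0.24222 × 0.23146 = 0.05607 m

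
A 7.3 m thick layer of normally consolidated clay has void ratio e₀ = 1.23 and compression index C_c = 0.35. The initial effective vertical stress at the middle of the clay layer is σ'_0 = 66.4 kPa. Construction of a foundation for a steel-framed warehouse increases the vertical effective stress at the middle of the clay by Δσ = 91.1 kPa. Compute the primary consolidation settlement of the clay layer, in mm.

Final effective stress: σ'_f = σ'_0 + Δσ = 66.4 + 91.1 = 157.5 kPa.
Normally consolidated clay, so the full stress increment lies on the virgin compression line:
S_c = C_c·H/(1+e₀)·log₁₀(σ'_f/σ'_0) = 0.35×7.3/(1+1.23)×log₁₀(157.5/66.4)
    = 1.1457 × 0.37511 = 0.4298 m

S_c ≈ 430 mm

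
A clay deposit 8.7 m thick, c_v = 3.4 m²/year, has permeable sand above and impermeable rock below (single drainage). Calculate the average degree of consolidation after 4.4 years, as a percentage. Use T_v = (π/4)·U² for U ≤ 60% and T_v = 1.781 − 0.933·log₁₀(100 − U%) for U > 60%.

Drainage path length: H_d = H = 8.7 m (single drainage).
T_v = c_v·t/H_d² = 3.4×4.4/8.7² = 0.19765.
T_v = 0.19765 corresponds to the U ≤ 60% branch:
U = √(4T_v/π) = 0.5017

U ≈ 50.2 %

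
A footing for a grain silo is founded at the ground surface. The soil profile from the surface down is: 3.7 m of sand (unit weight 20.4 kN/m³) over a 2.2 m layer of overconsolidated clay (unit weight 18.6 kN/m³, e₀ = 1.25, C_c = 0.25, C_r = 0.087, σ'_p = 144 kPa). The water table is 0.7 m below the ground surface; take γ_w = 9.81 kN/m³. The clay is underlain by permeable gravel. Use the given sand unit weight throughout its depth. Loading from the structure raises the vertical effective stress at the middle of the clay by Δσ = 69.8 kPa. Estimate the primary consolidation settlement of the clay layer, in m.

S_c ≈ 0.03 m

Mid-depth of clay below the ground surface: z = 3.7 + 2.2/2 = 4.8 m.
Total vertical stress at mid-clay: σ_v = 20.4×3.7 + 18.6×1.1 = 95.94 kPa.
Pore pressure: u = 9.81×(4.8 − 0.7) = 40.221 kPa.
Initial effective stress: σ'_0 = σ_v − u = 95.94 − 40.221 = 55.719 kPa.
Final effective stress: σ'_f = 55.719 + 69.8 = 125.52 kPa.
σ'_f = 125.52 ≤ σ'_p = 144 kPa, so the clay remains overconsolidated and only the recompression index applies:
S_c = C_r·H/(1+e₀)·log₁₀(σ'_f/σ'_0) = 0.087×2.2/2.25×log₁₀(125.52/55.719)
    = 0.085067 × 0.35271 = 0.03 m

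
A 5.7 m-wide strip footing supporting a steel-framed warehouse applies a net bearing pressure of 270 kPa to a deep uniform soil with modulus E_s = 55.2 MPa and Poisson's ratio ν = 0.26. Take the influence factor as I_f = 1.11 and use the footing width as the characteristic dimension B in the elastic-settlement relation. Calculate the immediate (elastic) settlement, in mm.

S_e ≈ 28.9 mm

Immediate (elastic) settlement: S_e = q·B·(1−ν²)/E_s · I_f.
E_s = 55.2 MPa = 55200 kPa.
S_e = 270 × 5.7 × (1 − 0.26²) / 55200 × 1.11
    = 270 × 5.7 × 0.9324 / 55200 × 1.11
    = 0.02886 m = 28.86 mm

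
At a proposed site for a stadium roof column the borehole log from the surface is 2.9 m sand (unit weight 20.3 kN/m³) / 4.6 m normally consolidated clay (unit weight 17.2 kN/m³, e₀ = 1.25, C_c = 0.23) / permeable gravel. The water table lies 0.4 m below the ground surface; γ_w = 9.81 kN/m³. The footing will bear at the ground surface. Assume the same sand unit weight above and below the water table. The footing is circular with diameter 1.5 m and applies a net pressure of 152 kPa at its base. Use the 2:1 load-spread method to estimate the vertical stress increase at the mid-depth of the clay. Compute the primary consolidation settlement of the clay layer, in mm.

Mid-depth of clay below the ground surface: z = 2.9 + 4.6/2 = 5.2 m.
Total vertical stress at mid-clay: σ_v = 20.3×2.9 + 17.2×2.3 = 98.43 kPa.
Pore pressure: u = 9.81×(5.2 − 0.4) = 47.088 kPa.
Initial effective stress: σ'_0 = σ_v − u = 98.43 − 47.088 = 51.342 kPa.
Stress increase at mid-clay by the 2:1 spreading method:
Δσ ≈ qD²/(D+z)² = 152×1.5²/(1.5+5.2)² = 7.6186 kPa
Final effective stress: σ'_f = σ'_0 + Δσ = 51.342 + 7.6186 = 58.961 kPa.
Normally consolidated clay, so the full stress increment lies on the virgin compression line:
S_c = C_c·H/(1+e₀)·log₁₀(σ'_f/σ'_0) = 0.23×4.6/(1+1.25)×log₁₀(58.961/51.342)
    = 0.47022 × 0.060092 = 0.02826 m

S_c ≈ 28.3 mm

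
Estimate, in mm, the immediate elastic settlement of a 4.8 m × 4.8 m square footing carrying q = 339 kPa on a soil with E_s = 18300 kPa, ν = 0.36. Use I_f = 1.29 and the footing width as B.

S_e ≈ 99.8 mm

Immediate (elastic) settlement: S_e = q·B·(1−ν²)/E_s · I_f.
S_e = 339 × 4.8 × (1 − 0.36²) / 18300 × 1.29
    = 339 × 4.8 × 0.8704 / 18300 × 1.29
    = 0.09984 m = 99.84 mm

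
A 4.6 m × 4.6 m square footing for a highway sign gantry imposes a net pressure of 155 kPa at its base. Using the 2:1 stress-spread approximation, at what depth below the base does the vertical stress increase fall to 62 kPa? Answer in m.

2:1 spreading — at depth z the loaded area has grown by z in each plan dimension:
qB²/(B+z)² = Δσ_z ⇒ z = B(√(q/Δσ_z) − 1) = 4.6×(√(155/62) − 1) = 2.673 m

z ≈ 2.67 m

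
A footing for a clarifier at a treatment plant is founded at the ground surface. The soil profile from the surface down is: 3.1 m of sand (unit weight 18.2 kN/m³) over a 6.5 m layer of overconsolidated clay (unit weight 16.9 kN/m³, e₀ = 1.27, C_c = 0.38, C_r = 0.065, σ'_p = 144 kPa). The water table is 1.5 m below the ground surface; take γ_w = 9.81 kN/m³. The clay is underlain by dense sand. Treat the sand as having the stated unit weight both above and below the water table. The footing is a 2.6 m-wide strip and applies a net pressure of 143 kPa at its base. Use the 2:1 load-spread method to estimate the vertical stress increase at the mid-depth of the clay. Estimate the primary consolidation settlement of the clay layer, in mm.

S_c ≈ 40.6 mm

Mid-depth of clay below the ground surface: z = 3.1 + 6.5/2 = 6.35 m.
Total vertical stress at mid-clay: σ_v = 18.2×3.1 + 16.9×3.25 = 111.34 kPa.
Pore pressure: u = 9.81×(6.35 − 1.5) = 47.578 kPa.
Initial effective stress: σ'_0 = σ_v − u = 111.34 − 47.578 = 63.762 kPa.
Stress increase at mid-clay by the 2:1 spreading method:
Δσ = qB/(B+z) = 143×2.6/(2.6+6.35) = 41.542 kPa
Final effective stress: σ'_f = 63.762 + 41.542 = 105.3 kPa.
σ'_f = 105.3 ≤ σ'_p = 144 kPa, so the clay remains overconsolidated and only the recompression index applies:
S_c = C_r·H/(1+e₀)·log₁₀(σ'_f/σ'_0) = 0.065×6.5/2.27×log₁₀(105.3/63.762)
    = 0.18612 × 0.21787 = 0.04055 m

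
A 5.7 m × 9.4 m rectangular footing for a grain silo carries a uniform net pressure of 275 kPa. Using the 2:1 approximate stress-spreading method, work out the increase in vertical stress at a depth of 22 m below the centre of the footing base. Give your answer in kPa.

By the 2:1 method the load spreads at 1 horizontal : 2 vertical, so at depth z the loaded area has grown by z in each plan dimension:
Δσ = qBL/((B+z)(L+z)) = 275×5.7×9.4/((5.7+22)(9.4+22)) = 16.94 kPa

Δσ_z ≈ 16.9 kPa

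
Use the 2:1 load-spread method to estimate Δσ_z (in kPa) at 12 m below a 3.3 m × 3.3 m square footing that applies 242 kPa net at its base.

Δσ_z ≈ 11.3 kPa

By the 2:1 method the load spreads at 1 horizontal : 2 vertical, so at depth z the loaded area has grown by z in each plan dimension:
Δσ = qBL/((B+z)(L+z)) = 242×3.3×3.3/((3.3+12)(3.3+12)) = 11.258 kPa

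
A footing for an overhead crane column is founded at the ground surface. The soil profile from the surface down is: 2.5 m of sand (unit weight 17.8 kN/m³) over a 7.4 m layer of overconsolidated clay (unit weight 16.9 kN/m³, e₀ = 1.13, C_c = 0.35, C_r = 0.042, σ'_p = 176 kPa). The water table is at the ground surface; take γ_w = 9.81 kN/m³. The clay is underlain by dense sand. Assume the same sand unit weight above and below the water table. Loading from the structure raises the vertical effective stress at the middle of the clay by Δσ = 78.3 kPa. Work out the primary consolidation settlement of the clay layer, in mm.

S_c ≈ 62.8 mm

Mid-depth of clay below the ground surface: z = 2.5 + 7.4/2 = 6.2 m.
Total vertical stress at mid-clay: σ_v = 17.8×2.5 + 16.9×3.7 = 107.03 kPa.
Pore pressure: u = 9.81×(6.2 − 0) = 60.822 kPa.
Initial effective stress: σ'_0 = σ_v − u = 107.03 − 60.822 = 46.208 kPa.
Final effective stress: σ'_f = 46.208 + 78.3 = 124.51 kPa.
σ'_f = 124.51 ≤ σ'_p = 176 kPa, so the clay remains overconsolidated and only the recompression index applies:
S_c = C_r·H/(1+e₀)·log₁₀(σ'_f/σ'_0) = 0.042×7.4/2.13×log₁₀(124.51/46.208)
    = 0.14592 × 0.43049 = 0.06282 m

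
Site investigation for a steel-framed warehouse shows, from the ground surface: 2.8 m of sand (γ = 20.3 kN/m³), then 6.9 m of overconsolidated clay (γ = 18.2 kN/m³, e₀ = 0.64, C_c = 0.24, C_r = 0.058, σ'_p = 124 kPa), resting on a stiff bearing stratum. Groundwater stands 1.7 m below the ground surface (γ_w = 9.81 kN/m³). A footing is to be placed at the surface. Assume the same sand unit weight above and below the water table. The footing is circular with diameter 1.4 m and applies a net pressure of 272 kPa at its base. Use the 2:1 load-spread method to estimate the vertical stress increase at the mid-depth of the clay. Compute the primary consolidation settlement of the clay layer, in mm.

S_c ≈ 12.1 mm

Mid-depth of clay below the ground surface: z = 2.8 + 6.9/2 = 6.25 m.
Total vertical stress at mid-clay: σ_v = 20.3×2.8 + 18.2×3.45 = 119.63 kPa.
Pore pressure: u = 9.81×(6.25 − 1.7) = 44.636 kPa.
Initial effective stress: σ'_0 = σ_v − u = 119.63 − 44.636 = 74.994 kPa.
Stress increase at mid-clay by the 2:1 spreading method:
Δσ ≈ qD²/(D+z)² = 272×1.4²/(1.4+6.25)² = 9.1097 kPa
Final effective stress: σ'_f = 74.994 + 9.1097 = 84.104 kPa.
σ'_f = 84.104 ≤ σ'_p = 124 kPa, so the clay remains overconsolidated and only the recompression index applies:
S_c = C_r·H/(1+e₀)·log₁₀(σ'_f/σ'_0) = 0.058×6.9/1.64×log₁₀(84.104/74.994)
    = 0.24402 × 0.04979 = 0.01215 m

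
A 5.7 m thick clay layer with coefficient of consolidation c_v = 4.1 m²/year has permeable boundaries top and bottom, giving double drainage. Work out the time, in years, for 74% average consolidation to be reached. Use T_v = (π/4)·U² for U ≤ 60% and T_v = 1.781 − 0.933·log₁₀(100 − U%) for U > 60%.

t ≈ 0.913 years

Drainage path length: H_d = H/2 = 2.85 m (double drainage).
U > 60%: T_v = 1.781 − 0.933·log₁₀(100 − 74) = 0.46083.
t = T_v·H_d²/c_v = 0.46083×2.85²/4.1 = 0.9129 years.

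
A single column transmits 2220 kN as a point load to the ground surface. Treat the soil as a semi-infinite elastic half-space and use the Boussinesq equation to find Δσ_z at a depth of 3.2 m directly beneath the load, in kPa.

Δσ_z ≈ 104 kPa

Boussinesq vertical stress below a point load on an elastic half-space:
Δσ_z = 3P/(2πz²) · [1 + (r/z)²]^(−5/2)
r/z = 0/3.2 = 0; [1+(r/z)²]^(−5/2) = 1.
Δσ_z = 3×2220/(2π×3.2²) × 1 = 103.51 × 1 = 103.5 kPa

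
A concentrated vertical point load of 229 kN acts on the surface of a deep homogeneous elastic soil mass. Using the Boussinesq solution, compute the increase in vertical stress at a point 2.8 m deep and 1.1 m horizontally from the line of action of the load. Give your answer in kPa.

Δσ_z ≈ 9.74 kPa

Boussinesq vertical stress below a point load on an elastic half-space:
Δσ_z = 3P/(2πz²) · [1 + (r/z)²]^(−5/2)
r/z = 1.1/2.8 = 0.39286; [1+(r/z)²]^(−5/2) = 0.6985.
Δσ_z = 3×229/(2π×2.8²) × 0.6985 = 13.946 × 0.6985 = 9.741 kPa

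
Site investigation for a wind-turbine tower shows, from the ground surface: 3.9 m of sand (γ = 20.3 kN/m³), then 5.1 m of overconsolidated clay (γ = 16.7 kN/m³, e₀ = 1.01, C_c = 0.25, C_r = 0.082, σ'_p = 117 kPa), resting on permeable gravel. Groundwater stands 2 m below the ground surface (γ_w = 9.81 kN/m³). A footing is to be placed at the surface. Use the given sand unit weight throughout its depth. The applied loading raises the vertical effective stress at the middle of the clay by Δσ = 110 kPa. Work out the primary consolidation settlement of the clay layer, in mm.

Mid-depth of clay below the ground surface: z = 3.9 + 5.1/2 = 6.45 m.
Total vertical stress at mid-clay: σ_v = 20.3×3.9 + 16.7×2.55 = 121.75 kPa.
Pore pressure: u = 9.81×(6.45 − 2) = 43.655 kPa.
Initial effective stress: σ'_0 = σ_v − u = 121.75 − 43.655 = 78.095 kPa.
Final effective stress: σ'_f = 78.095 + 110 = 188.09 kPa.
σ'_f = 188.09 > σ'_p = 117 kPa, so the stress path crosses the preconsolidation pressure — recompression up to σ'_p, then virgin compression beyond:
S_c = H/(1+e₀)·[C_r·log₁₀(σ'_p/σ'_0) + C_c·log₁₀(σ'_f/σ'_p)]
    = 5.1/2.01 × [0.082×log₁₀(117/78.095) + 0.25×log₁₀(188.09/117)]
    = 2.5373 × [0.014396 + 0.051545] = 0.1673 m

S_c ≈ 167 mm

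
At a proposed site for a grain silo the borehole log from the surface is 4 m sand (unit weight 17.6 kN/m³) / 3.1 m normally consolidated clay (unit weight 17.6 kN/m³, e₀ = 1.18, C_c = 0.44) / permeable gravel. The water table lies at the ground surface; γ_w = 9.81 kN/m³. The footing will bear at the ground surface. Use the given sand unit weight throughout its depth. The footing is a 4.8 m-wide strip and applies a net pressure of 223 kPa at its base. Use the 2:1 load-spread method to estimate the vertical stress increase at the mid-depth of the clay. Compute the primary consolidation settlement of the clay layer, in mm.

S_c ≈ 332 mm

Mid-depth of clay below the ground surface: z = 4 + 3.1/2 = 5.55 m.
Total vertical stress at mid-clay: σ_v = 17.6×4 + 17.6×1.55 = 97.68 kPa.
Pore pressure: u = 9.81×(5.55 − 0) = 54.446 kPa.
Initial effective stress: σ'_0 = σ_v − u = 97.68 − 54.446 = 43.234 kPa.
Stress increase at mid-clay by the 2:1 spreading method:
Δσ = qB/(B+z) = 223×4.8/(4.8+5.55) = 103.42 kPa
Final effective stress: σ'_f = σ'_0 + Δσ = 43.234 + 103.42 = 146.65 kPa.
Normally consolidated clay, so the full stress increment lies on the virgin compression line:
S_c = C_c·H/(1+e₀)·log₁₀(σ'_f/σ'_0) = 0.44×3.1/(1+1.18)×log₁₀(146.65/43.234)
    = 0.62569 × 0.53046 = 0.3319 m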